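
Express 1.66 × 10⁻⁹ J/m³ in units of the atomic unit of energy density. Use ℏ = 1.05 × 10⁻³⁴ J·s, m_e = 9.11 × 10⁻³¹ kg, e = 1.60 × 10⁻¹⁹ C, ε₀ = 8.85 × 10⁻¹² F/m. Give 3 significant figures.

atomic unit of energy density: u_au = E_h/a₀³ = m_e⁴e¹⁰/((4πε₀)⁵ℏ⁸) = 3.01 × 10¹³ J/m³.
1.66 × 10⁻⁹ / 3.01 × 10¹³ = 5.51 × 10⁻²³

5.51 × 10⁻²³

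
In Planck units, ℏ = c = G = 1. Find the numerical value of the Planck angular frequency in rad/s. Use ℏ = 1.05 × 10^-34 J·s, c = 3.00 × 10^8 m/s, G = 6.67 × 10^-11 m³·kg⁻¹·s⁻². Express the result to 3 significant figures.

Dimensional analysis gives ω_P = √(c⁵/(ℏG)).
  = √(3.47 × 10^86)
  = 1.86 × 10^43 rad/s

1.86 × 10^43 rad/s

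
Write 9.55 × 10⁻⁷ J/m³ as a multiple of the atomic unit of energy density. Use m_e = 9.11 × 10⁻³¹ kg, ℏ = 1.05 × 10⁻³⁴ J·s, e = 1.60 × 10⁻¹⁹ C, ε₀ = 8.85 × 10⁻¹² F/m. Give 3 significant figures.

atomic unit of energy density: u_au = E_h/a₀³ = m_e⁴e¹⁰/((4πε₀)⁵ℏ⁸) = 3.01 × 10¹³ J/m³.
9.55 × 10⁻⁷ / 3.01 × 10¹³ = 3.17 × 10⁻²⁰

3.17 × 10⁻²⁰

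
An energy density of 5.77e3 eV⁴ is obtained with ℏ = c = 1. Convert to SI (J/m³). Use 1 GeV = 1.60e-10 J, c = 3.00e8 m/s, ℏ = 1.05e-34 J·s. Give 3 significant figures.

1.21e5 J/m³

[E]/[L]³ = [E]⁴/(ℏc)³; restore (ℏc)⁻³.
1 GeV⁴ → 1/(ℏc)³ × (1 GeV in J)⁴ = 2.10e37 J/m³.
Convert the energy scale: 5.77e3 eV⁴ = 5.77e-33 GeV⁴.
Result: 5.77e-33 × 2.10e37 = 1.21e5 J/m³.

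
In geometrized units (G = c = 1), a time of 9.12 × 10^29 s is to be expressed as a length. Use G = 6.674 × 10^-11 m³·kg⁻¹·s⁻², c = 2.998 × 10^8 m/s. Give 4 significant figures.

2.734 × 10^38 m

Time → length via c.
9.12 × 10^29 s × (c) = 2.734 × 10^38 m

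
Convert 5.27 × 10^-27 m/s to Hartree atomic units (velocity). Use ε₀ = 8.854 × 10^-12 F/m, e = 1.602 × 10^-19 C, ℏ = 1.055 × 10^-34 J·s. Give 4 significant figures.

2.410 × 10^-33

atomic unit of velocity: v_au = e²/(4πε₀ℏ) = 2.186 × 10^6 m/s.
5.27 × 10^-27 / 2.186 × 10^6 = 2.410 × 10^-33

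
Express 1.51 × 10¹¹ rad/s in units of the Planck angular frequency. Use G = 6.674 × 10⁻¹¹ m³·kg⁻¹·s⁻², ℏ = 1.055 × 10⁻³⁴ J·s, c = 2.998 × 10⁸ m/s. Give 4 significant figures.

Planck angular frequency: ω_P = √(c⁵/(ℏG)) = 1.855 × 10⁴³ rad/s.
1.51 × 10¹¹ / 1.855 × 10⁴³ = 8.142 × 10⁻³³

8.142 × 10⁻³³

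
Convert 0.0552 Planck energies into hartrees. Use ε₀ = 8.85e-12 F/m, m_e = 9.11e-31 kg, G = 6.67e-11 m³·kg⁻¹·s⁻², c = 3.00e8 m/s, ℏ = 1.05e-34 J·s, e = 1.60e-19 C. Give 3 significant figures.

Planck energy: E_P = √(ℏc⁵/G) = 1.96e9 J
hartree: E_h = m_e e⁴/(4πε₀ℏ)² = 4.38e-18 J
0.0552 × 1.96e9 / 4.38e-18 = 2.47e25

2.47e25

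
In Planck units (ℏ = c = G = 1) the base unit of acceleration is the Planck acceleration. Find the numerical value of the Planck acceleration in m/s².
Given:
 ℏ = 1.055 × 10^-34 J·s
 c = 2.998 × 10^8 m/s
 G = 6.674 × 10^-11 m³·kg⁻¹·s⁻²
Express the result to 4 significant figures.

a_P = √(c⁷/(ℏG))
  = √(3.092 × 10^103)
  = 5.560 × 10^51 m/s²

5.560 × 10^51 m/s²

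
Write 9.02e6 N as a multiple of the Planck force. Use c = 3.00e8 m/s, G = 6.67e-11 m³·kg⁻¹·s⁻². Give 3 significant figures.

Planck force: F_P = c⁴/G = 1.21e44 N.
9.02e6 / 1.21e44 = 7.43e-38

7.43e-38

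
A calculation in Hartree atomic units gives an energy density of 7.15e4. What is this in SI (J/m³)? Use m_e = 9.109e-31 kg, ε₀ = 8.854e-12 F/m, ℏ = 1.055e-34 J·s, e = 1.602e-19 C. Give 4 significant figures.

2.094e18 J/m³

One atomic unit of energy density: u_au = E_h/a₀³ = m_e⁴e¹⁰/((4πε₀)⁵ℏ⁸) = 2.929e13 J/m³.
7.15e4 × 2.929e13 J/m³ = 2.094e18 J/m³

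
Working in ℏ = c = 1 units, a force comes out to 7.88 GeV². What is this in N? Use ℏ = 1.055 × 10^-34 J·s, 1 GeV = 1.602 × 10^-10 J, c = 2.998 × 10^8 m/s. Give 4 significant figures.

Force is [E]/[L] = [E]²/(ℏc); restore (ℏc)⁻¹.
1 GeV² → 1/(ℏc) × (1 GeV in J)² = 8.114 × 10^5 N.
Result: 7.88 × 8.114 × 10^5 = 6.394 × 10^6 N.

6.394 × 10^6 N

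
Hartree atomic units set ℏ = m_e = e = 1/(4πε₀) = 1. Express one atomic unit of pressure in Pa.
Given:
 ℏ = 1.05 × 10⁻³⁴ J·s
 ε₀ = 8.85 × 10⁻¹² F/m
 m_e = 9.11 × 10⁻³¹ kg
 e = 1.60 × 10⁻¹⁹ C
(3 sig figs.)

The unique combination of the constants set to 1 with dimensions of pressure is P_au = E_h/a₀³ = m_e⁴e¹⁰/((4πε₀)⁵ℏ⁸).
E_h = 4.38 × 10⁻¹⁸ J
a₀ = 5.26 × 10⁻¹¹ m
E_h/a₀³ = 3.01 × 10¹³ Pa

3.01 × 10¹³ Pa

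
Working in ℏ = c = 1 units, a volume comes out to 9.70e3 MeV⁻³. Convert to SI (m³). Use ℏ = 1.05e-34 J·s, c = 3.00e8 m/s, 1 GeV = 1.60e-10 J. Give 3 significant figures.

7.40e-35 m³

Volume is [L]³ = [E]⁻³·(ℏc)³.
1 GeV⁻³ → (ℏc)³ × (1 GeV in J)⁻³ = 7.63e-48 m³.
Convert the energy scale: 9.70e3 MeV⁻³ = 9.70e12 GeV⁻³.
Result: 9.70e12 × 7.63e-48 = 7.40e-35 m³.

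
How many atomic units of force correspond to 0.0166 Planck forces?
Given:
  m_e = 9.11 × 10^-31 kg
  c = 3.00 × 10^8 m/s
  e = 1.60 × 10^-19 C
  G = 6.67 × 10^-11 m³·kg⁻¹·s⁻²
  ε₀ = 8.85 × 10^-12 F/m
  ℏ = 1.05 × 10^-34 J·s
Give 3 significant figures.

Planck force: F_P = c⁴/G = 1.21 × 10^44 N
atomic unit of force: F_au = E_h/a₀ = m_e²e⁶/((4πε₀)³ℏ⁴) = 8.33 × 10^-8 N
0.0166 × 1.21 × 10^44 / 8.33 × 10^-8 = 2.42 × 10^49

2.42 × 10^49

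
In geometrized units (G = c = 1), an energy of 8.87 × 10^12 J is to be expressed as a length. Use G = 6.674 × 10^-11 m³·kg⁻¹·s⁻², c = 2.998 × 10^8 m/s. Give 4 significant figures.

Energy → length via G/c⁴.
8.87 × 10^12 J × (G/c⁴) = 7.328 × 10^-32 m

7.328 × 10^-32 m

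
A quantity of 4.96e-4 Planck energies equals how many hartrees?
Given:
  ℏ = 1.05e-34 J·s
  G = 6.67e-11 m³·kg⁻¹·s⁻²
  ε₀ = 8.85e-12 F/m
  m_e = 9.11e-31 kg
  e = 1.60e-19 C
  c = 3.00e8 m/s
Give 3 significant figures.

Planck energy: E_P = √(ℏc⁵/G) = 1.96e9 J
hartree: E_h = m_e e⁴/(4πε₀ℏ)² = 4.38e-18 J
4.96e-4 × 1.96e9 / 4.38e-18 = 2.22e23

2.22e23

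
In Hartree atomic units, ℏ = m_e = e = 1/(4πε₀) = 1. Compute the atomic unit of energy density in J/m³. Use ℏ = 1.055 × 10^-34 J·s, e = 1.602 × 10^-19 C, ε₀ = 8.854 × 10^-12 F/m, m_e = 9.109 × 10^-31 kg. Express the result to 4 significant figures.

2.929 × 10^13 J/m³

Dimensional analysis gives u_au = E_h/a₀³ = m_e⁴e¹⁰/((4πε₀)⁵ℏ⁸).
E_h = 4.354 × 10^-18 J
a₀ = 5.297 × 10^-11 m
E_h/a₀³ = 2.929 × 10^13 J/m³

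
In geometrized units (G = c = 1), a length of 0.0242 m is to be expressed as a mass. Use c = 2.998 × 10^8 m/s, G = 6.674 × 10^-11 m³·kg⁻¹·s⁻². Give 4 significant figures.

3.259 × 10^25 kg

Length → mass via c²/G.
0.0242 m × (c²/G) = 3.259 × 10^25 kg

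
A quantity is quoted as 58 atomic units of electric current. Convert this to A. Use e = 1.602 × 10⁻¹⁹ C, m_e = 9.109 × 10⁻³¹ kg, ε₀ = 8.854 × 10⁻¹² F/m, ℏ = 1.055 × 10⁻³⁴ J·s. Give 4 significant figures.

0.3835 A

One atomic unit of electric current: I_au = e E_h/ℏ = m_e e⁵/((4πε₀)²ℏ³) = 6.612 × 10⁻³ A.
58 × 6.612 × 10⁻³ A = 0.3835 A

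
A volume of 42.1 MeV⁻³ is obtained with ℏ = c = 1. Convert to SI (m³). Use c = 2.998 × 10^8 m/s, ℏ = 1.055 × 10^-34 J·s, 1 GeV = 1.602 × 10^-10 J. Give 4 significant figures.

Volume is [L]³ = [E]⁻³·(ℏc)³.
1 GeV⁻³ → (ℏc)³ × (1 GeV in J)⁻³ = 7.696 × 10^-48 m³.
Convert the energy scale: 42.1 MeV⁻³ = 4.21 × 10^10 GeV⁻³.
Result: 4.21 × 10^10 × 7.696 × 10^-48 = 3.240 × 10^-37 m³.

3.240 × 10^-37 m³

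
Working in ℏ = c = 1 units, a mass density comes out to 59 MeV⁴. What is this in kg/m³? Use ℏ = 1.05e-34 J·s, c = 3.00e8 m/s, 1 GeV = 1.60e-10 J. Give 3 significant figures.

Mass density is [E]/(c²[L]³) = [E]⁴/(ℏ³c⁵).
1 GeV⁴ → 1/(ℏ³c⁵) × (1 GeV in J)⁴ = 2.33e20 kg/m³.
Convert the energy scale: 59 MeV⁴ = 5.90e-11 GeV⁴.
Result: 5.90e-11 × 2.33e20 = 1.37e10 kg/m³.

1.37e10 kg/m³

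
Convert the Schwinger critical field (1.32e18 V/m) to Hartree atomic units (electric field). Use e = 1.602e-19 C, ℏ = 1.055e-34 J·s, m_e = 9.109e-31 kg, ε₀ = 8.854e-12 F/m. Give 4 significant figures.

atomic unit of electric field: E_au = E_h/(e a₀) = m_e²e⁵/((4πε₀)³ℏ⁴) = 5.131e11 V/m.
1.32e18 / 5.131e11 = 2.573e6

2.573e6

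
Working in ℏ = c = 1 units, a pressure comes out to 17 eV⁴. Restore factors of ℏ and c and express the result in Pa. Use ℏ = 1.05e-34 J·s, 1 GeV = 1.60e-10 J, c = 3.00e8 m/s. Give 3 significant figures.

Pressure is [E]/[L]³ = [E]⁴/(ℏc)³.
1 GeV⁴ → 1/(ℏc)³ × (1 GeV in J)⁴ = 2.10e37 Pa.
Convert the energy scale: 17 eV⁴ = 1.70e-35 GeV⁴.
Result: 1.70e-35 × 2.10e37 = 356 Pa.

356 Pa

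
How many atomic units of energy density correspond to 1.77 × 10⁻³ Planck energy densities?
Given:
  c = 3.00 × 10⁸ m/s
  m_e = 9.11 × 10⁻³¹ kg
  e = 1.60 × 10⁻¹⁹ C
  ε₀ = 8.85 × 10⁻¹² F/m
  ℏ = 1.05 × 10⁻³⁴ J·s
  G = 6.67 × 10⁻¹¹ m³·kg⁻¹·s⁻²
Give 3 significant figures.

Planck energy density: u_P = c⁷/(ℏG²) = 4.68 × 10¹¹³ J/m³
atomic unit of energy density: u_au = E_h/a₀³ = m_e⁴e¹⁰/((4πε₀)⁵ℏ⁸) = 3.01 × 10¹³ J/m³
1.77 × 10⁻³ × 4.68 × 10¹¹³ / 3.01 × 10¹³ = 2.75 × 10⁹⁷

2.75 × 10⁹⁷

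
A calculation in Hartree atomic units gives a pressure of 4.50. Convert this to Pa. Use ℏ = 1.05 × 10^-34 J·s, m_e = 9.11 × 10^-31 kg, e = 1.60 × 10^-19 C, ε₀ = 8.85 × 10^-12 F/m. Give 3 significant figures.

1.36 × 10^14 Pa

One atomic unit of pressure: P_au = E_h/a₀³ = m_e⁴e¹⁰/((4πε₀)⁵ℏ⁸) = 3.01 × 10^13 Pa.
4.50 × 3.01 × 10^13 Pa = 1.36 × 10^14 Pa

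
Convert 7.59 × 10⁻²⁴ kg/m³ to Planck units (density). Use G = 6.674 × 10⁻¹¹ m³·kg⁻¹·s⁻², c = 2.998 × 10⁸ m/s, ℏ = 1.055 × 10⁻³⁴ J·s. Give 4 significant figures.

Planck density: ρ_P = c⁵/(ℏG²) = 5.154 × 10⁹⁶ kg/m³.
7.59 × 10⁻²⁴ / 5.154 × 10⁹⁶ = 1.473 × 10⁻¹²⁰

1.473 × 10⁻¹²⁰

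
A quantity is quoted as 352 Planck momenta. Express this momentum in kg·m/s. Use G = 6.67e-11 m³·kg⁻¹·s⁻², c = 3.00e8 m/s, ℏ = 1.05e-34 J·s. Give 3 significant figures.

One Planck momentum: p_P = √(ℏc³/G) = 6.52 kg·m/s.
352 × 6.52 kg·m/s = 2.29e3 kg·m/s

2.29e3 kg·m/s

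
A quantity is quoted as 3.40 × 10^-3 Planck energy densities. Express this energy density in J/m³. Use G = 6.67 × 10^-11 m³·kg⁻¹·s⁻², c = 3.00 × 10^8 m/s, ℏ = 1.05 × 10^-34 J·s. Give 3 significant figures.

1.59 × 10^111 J/m³

One Planck energy density: u_P = c⁷/(ℏG²) = 4.68 × 10^113 J/m³.
3.40 × 10^-3 × 4.68 × 10^113 J/m³ = 1.59 × 10^111 J/m³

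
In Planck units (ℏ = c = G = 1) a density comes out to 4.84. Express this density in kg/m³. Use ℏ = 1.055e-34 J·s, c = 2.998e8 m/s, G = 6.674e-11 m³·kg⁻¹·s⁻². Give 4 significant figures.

One Planck density: ρ_P = c⁵/(ℏG²) = 5.154e96 kg/m³.
4.84 × 5.154e96 kg/m³ = 2.494e97 kg/m³

2.494e97 kg/m³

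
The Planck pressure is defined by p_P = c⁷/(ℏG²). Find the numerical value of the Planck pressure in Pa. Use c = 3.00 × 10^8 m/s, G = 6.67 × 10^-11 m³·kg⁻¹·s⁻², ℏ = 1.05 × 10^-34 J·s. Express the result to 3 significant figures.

p_P = c⁷/(ℏG²)
  = 2.19 × 10^59 / 4.67 × 10^-55
  = 4.68 × 10^113 Pa

4.68 × 10^113 Pa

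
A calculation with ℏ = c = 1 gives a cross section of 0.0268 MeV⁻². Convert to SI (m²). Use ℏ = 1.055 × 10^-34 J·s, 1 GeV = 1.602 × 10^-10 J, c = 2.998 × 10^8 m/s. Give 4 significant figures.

Area is [L]² = [E]⁻²·(ℏc)²; restore (ℏc)².
1 GeV⁻² → (ℏc)² × (1 GeV in J)⁻² = 3.898 × 10^-32 m².
Convert the energy scale: 0.0268 MeV⁻² = 2.68 × 10^4 GeV⁻².
Result: 2.68 × 10^4 × 3.898 × 10^-32 = 1.045 × 10^-27 m².

1.045 × 10^-27 m²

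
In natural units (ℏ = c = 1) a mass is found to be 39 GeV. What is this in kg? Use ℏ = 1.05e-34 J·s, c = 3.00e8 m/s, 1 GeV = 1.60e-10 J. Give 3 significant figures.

6.93e-26 kg

Mass is [E]/c²; divide by c².
1 GeV → 1/c² × (1 GeV in J) = 1.78e-27 kg.
Result: 39 × 1.78e-27 = 6.93e-26 kg.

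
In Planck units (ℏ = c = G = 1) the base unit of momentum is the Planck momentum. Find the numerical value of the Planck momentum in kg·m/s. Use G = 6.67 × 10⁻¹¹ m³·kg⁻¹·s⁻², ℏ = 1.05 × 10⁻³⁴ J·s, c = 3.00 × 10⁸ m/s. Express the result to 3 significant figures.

p_P = √(ℏc³/G)
  = √(42.5)
  = 6.52 kg·m/s

6.52 kg·m/s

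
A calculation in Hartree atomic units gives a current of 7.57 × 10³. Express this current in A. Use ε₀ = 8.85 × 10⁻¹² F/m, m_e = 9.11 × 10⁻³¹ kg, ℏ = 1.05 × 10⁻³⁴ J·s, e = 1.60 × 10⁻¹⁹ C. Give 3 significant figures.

One atomic unit of electric current: I_au = e E_h/ℏ = m_e e⁵/((4πε₀)²ℏ³) = 6.67 × 10⁻³ A.
7.57 × 10³ × 6.67 × 10⁻³ A = 50.5 A

50.5 A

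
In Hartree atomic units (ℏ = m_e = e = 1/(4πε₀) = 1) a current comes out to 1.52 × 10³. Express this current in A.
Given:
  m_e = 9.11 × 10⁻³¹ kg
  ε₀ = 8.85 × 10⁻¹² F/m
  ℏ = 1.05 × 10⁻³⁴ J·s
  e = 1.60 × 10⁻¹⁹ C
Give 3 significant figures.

One atomic unit of electric current: I_au = e E_h/ℏ = m_e e⁵/((4πε₀)²ℏ³) = 6.67 × 10⁻³ A.
1.52 × 10³ × 6.67 × 10⁻³ A = 10.1 A

10.1 A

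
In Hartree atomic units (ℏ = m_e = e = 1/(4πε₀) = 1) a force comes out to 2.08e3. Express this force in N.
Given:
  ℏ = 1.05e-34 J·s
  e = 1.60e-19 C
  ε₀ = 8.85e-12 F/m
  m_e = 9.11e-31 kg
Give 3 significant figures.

One atomic unit of force: F_au = E_h/a₀ = m_e²e⁶/((4πε₀)³ℏ⁴) = 8.33e-8 N.
2.08e3 × 8.33e-8 N = 1.73e-4 N

1.73e-4 N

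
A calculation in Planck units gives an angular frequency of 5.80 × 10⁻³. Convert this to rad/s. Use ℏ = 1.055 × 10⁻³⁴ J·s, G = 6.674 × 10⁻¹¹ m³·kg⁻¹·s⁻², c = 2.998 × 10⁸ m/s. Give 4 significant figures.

One Planck angular frequency: ω_P = √(c⁵/(ℏG)) = 1.855 × 10⁴³ rad/s.
5.80 × 10⁻³ × 1.855 × 10⁴³ rad/s = 1.076 × 10⁴¹ rad/s

1.076 × 10⁴¹ rad/s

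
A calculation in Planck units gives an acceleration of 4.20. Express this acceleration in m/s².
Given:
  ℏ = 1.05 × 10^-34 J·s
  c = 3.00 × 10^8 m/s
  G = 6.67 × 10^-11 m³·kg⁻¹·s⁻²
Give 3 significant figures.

One Planck acceleration: a_P = √(c⁷/(ℏG)) = 5.59 × 10^51 m/s².
4.20 × 5.59 × 10^51 m/s² = 2.35 × 10^52 m/s²

2.35 × 10^52 m/s²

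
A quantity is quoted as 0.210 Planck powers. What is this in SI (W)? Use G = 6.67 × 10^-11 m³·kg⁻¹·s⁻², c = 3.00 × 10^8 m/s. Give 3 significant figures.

One Planck power: P_P = c⁵/G = 3.64 × 10^52 W.
0.210 × 3.64 × 10^52 W = 7.65 × 10^51 W

7.65 × 10^51 W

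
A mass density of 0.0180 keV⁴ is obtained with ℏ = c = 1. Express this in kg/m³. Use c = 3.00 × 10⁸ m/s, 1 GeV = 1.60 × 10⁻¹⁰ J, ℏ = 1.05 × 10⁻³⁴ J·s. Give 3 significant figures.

4.19 × 10⁻⁶ kg/m³

Mass density is [E]/(c²[L]³) = [E]⁴/(ℏ³c⁵).
1 GeV⁴ → 1/(ℏ³c⁵) × (1 GeV in J)⁴ = 2.33 × 10²⁰ kg/m³.
Convert the energy scale: 0.0180 keV⁴ = 1.80 × 10⁻²⁶ GeV⁴.
Result: 1.80 × 10⁻²⁶ × 2.33 × 10²⁰ = 4.19 × 10⁻⁶ kg/m³.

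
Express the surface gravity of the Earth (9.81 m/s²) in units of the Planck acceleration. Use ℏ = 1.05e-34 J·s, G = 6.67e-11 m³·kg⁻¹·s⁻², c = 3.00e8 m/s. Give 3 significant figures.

1.76e-51

Planck acceleration: a_P = √(c⁷/(ℏG)) = 5.59e51 m/s².
9.81 / 5.59e51 = 1.76e-51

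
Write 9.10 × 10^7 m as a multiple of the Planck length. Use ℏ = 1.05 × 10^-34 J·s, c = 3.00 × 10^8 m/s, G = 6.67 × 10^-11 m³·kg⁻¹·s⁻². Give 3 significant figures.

Planck length: ℓ_P = √(ℏG/c³) = 1.61 × 10^-35 m.
9.10 × 10^7 / 1.61 × 10^-35 = 5.65 × 10^42

5.65 × 10^42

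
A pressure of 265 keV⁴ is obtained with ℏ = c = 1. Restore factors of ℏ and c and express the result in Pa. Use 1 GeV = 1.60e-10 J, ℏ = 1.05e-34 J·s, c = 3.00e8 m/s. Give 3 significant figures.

Pressure is [E]/[L]³ = [E]⁴/(ℏc)³.
1 GeV⁴ → 1/(ℏc)³ × (1 GeV in J)⁴ = 2.10e37 Pa.
Convert the energy scale: 265 keV⁴ = 2.65e-22 GeV⁴.
Result: 2.65e-22 × 2.10e37 = 5.56e15 Pa.

5.56e15 Pa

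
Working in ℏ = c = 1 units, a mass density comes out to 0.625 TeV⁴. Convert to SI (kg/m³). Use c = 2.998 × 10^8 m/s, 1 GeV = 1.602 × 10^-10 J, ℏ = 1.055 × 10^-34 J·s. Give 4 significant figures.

1.447 × 10^32 kg/m³

Mass density is [E]/(c²[L]³) = [E]⁴/(ℏ³c⁵).
1 GeV⁴ → 1/(ℏ³c⁵) × (1 GeV in J)⁴ = 2.316 × 10^20 kg/m³.
Convert the energy scale: 0.625 TeV⁴ = 6.25 × 10^11 GeV⁴.
Result: 6.25 × 10^11 × 2.316 × 10^20 = 1.447 × 10^32 kg/m³.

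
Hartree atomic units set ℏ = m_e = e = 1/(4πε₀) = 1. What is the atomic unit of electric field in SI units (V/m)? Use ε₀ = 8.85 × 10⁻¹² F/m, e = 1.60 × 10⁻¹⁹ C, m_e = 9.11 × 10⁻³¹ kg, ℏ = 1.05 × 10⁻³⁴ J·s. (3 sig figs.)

From ℏ = m_e = e = 1/(4πε₀) = 1 the electric field scale is E_au = E_h/(e a₀) = m_e²e⁵/((4πε₀)³ℏ⁴).
E_h = 4.38 × 10⁻¹⁸ J
a₀ = 5.26 × 10⁻¹¹ m
E_h/(e·a₀) = 5.20 × 10¹¹ V/m

5.20 × 10¹¹ V/m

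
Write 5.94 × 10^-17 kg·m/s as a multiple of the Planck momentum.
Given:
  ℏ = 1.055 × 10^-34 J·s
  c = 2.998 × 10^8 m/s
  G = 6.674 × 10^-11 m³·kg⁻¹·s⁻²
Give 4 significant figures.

9.101 × 10^-18

Planck momentum: p_P = √(ℏc³/G) = 6.527 kg·m/s.
5.94 × 10^-17 / 6.527 = 9.101 × 10^-18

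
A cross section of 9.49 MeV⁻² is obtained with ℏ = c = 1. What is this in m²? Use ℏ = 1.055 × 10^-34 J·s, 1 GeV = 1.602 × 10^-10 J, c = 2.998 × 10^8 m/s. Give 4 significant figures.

Area is [L]² = [E]⁻²·(ℏc)²; restore (ℏc)².
1 GeV⁻² → (ℏc)² × (1 GeV in J)⁻² = 3.898 × 10^-32 m².
Convert the energy scale: 9.49 MeV⁻² = 9.49 × 10^6 GeV⁻².
Result: 9.49 × 10^6 × 3.898 × 10^-32 = 3.699 × 10^-25 m².

3.699 × 10^-25 m²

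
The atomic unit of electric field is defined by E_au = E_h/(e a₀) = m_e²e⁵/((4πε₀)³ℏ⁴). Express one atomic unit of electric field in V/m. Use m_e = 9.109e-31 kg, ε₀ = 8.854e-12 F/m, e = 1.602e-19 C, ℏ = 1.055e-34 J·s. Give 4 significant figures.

E_au = E_h/(e a₀) = m_e²e⁵/((4πε₀)³ℏ⁴)
E_h = 4.354e-18 J
a₀ = 5.297e-11 m
E_h/(e·a₀) = 5.131e11 V/m

5.131e11 V/m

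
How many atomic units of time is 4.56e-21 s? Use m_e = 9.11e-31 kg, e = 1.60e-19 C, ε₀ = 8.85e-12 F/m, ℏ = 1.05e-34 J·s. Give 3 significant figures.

atomic unit of time: τ_au = (4πε₀)²ℏ³/(m_e e⁴) = 2.40e-17 s.
4.56e-21 / 2.40e-17 = 1.90e-4

1.90e-4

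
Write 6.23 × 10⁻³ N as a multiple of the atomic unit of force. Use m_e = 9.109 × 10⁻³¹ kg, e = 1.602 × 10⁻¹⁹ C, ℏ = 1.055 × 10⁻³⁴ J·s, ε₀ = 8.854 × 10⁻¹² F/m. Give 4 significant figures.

atomic unit of force: F_au = E_h/a₀ = m_e²e⁶/((4πε₀)³ℏ⁴) = 8.220 × 10⁻⁸ N.
6.23 × 10⁻³ / 8.220 × 10⁻⁸ = 7.579 × 10⁴

7.579 × 10⁴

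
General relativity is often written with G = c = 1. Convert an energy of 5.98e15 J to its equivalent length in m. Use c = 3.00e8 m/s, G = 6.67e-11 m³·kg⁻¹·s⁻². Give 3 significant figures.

Energy → length via G/c⁴.
5.98e15 J × (G/c⁴) = 4.92e-29 m

4.92e-29 m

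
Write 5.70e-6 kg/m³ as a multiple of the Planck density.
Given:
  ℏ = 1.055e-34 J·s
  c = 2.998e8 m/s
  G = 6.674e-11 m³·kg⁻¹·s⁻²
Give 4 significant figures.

1.106e-102

Planck density: ρ_P = c⁵/(ℏG²) = 5.154e96 kg/m³.
5.70e-6 / 5.154e96 = 1.106e-102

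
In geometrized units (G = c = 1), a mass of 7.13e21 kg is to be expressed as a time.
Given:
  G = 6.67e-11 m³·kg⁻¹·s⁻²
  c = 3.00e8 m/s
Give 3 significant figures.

Mass → time via G/c³.
7.13e21 kg × (G/c³) = 1.76e-14 s

1.76e-14 s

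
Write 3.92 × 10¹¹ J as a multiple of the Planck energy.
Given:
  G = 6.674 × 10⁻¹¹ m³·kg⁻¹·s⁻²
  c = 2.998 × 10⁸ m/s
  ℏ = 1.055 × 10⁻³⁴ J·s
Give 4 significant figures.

Planck energy: E_P = √(ℏc⁵/G) = 1.957 × 10⁹ J.
3.92 × 10¹¹ / 1.957 × 10⁹ = 200.3

200.3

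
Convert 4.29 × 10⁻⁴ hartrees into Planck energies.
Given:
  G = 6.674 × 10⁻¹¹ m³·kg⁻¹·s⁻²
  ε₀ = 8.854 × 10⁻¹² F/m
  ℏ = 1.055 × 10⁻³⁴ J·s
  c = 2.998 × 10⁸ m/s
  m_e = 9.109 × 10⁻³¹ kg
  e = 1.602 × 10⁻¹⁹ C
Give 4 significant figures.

9.547 × 10⁻³¹

hartree: E_h = m_e e⁴/(4πε₀ℏ)² = 4.354 × 10⁻¹⁸ J
Planck energy: E_P = √(ℏc⁵/G) = 1.957 × 10⁹ J
4.29 × 10⁻⁴ × 4.354 × 10⁻¹⁸ / 1.957 × 10⁹ = 9.547 × 10⁻³¹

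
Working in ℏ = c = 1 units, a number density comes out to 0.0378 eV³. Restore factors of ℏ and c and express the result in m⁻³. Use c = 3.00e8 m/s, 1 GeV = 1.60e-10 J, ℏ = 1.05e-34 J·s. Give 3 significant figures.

4.95e18 m⁻³

Number density is [L]⁻³ = [E]³/(ℏc)³.
1 GeV³ → 1/(ℏc)³ × (1 GeV in J)³ = 1.31e47 m⁻³.
Convert the energy scale: 0.0378 eV³ = 3.78e-29 GeV³.
Result: 3.78e-29 × 1.31e47 = 4.95e18 m⁻³.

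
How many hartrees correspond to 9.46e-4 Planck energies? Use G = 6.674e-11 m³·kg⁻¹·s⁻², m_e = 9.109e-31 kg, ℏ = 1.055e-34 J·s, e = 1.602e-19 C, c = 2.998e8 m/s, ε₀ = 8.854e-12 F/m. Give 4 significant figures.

4.251e23

Planck energy: E_P = √(ℏc⁵/G) = 1.957e9 J
hartree: E_h = m_e e⁴/(4πε₀ℏ)² = 4.354e-18 J
9.46e-4 × 1.957e9 / 4.354e-18 = 4.251e23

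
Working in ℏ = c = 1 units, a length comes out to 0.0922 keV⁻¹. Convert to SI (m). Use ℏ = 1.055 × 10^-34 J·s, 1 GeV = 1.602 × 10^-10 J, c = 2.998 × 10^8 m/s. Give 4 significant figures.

1.820 × 10^-11 m

A length is [E]⁻¹ in ℏ=c=1; restore one factor of ℏc.
1 GeV⁻¹ → ℏc × (1 GeV in J)⁻¹ = 1.974 × 10^-16 m.
Convert the energy scale: 0.0922 keV⁻¹ = 9.22 × 10^4 GeV⁻¹.
Result: 9.22 × 10^4 × 1.974 × 10^-16 = 1.820 × 10^-11 m.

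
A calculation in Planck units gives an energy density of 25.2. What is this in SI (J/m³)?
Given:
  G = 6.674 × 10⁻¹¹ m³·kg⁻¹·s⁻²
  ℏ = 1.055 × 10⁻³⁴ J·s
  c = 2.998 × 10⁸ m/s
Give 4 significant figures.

One Planck energy density: u_P = c⁷/(ℏG²) = 4.632 × 10¹¹³ J/m³.
25.2 × 4.632 × 10¹¹³ J/m³ = 1.167 × 10¹¹⁵ J/m³

1.167 × 10¹¹⁵ J/m³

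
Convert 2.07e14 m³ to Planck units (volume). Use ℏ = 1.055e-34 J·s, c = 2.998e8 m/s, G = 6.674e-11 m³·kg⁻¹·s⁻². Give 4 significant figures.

4.901e118

Planck volume: V_P = (ℏG/c³)^(3/2) = 4.224e-105 m³.
2.07e14 / 4.224e-105 = 4.901e118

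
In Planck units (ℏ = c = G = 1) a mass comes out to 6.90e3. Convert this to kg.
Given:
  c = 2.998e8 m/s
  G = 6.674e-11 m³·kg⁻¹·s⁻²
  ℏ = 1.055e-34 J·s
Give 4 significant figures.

One Planck mass: m_P = √(ℏc/G) = 2.177e-8 kg.
6.90e3 × 2.177e-8 kg = 1.502e-4 kg

1.502e-4 kg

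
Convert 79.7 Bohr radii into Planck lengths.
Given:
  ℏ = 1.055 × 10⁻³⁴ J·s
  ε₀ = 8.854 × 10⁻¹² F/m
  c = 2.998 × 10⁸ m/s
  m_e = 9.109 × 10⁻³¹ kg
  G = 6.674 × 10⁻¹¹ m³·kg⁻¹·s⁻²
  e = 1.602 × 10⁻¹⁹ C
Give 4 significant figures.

Bohr radius: a₀ = 4πε₀ℏ²/(m_e e²) = 5.297 × 10⁻¹¹ m
Planck length: ℓ_P = √(ℏG/c³) = 1.616 × 10⁻³⁵ m
79.7 × 5.297 × 10⁻¹¹ / 1.616 × 10⁻³⁵ = 2.612 × 10²⁶

2.612 × 10²⁶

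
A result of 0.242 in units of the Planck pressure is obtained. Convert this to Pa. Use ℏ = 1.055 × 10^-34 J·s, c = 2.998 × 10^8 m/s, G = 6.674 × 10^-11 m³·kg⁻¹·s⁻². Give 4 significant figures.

One Planck pressure: p_P = c⁷/(ℏG²) = 4.632 × 10^113 Pa.
0.242 × 4.632 × 10^113 Pa = 1.121 × 10^113 Pa

1.121 × 10^113 Pa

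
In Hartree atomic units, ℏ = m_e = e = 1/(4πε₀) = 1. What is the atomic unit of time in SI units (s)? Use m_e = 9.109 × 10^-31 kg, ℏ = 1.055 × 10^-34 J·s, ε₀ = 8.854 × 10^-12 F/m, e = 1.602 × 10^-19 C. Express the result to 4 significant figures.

Dimensional analysis gives τ_au = (4πε₀)²ℏ³/(m_e e⁴).
E_h = 4.354 × 10^-18 J
ℏ/E_h = 2.423 × 10^-17 s

2.423 × 10^-17 s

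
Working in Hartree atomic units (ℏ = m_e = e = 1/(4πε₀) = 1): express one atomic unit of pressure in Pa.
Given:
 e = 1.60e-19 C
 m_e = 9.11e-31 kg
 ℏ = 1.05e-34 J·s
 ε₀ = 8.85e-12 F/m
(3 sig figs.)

3.01e13 Pa

The unique combination of the constants set to 1 with dimensions of pressure is P_au = E_h/a₀³ = m_e⁴e¹⁰/((4πε₀)⁵ℏ⁸).
E_h = 4.38e-18 J
a₀ = 5.26e-11 m
E_h/a₀³ = 3.01e13 Pa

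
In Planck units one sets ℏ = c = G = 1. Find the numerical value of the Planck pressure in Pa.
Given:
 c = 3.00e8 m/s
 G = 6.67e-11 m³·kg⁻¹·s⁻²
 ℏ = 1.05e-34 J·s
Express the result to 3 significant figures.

p_P = c⁷/(ℏG²)
  = 2.19e59 / 4.67e-55
  = 4.68e113 Pa

4.68e113 Pa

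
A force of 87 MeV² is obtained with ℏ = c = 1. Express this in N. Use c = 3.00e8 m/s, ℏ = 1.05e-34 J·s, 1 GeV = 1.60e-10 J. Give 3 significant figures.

70.7 N

Force is [E]/[L] = [E]²/(ℏc); restore (ℏc)⁻¹.
1 GeV² → 1/(ℏc) × (1 GeV in J)² = 8.13e5 N.
Convert the energy scale: 87 MeV² = 8.70e-5 GeV².
Result: 8.70e-5 × 8.13e5 = 70.7 N.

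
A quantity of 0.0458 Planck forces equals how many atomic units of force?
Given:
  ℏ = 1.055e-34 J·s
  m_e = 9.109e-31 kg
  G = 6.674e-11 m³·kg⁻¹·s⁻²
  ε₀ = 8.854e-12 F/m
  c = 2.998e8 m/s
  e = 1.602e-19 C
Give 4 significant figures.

6.744e49

Planck force: F_P = c⁴/G = 1.210e44 N
atomic unit of force: F_au = E_h/a₀ = m_e²e⁶/((4πε₀)³ℏ⁴) = 8.220e-8 N
0.0458 × 1.210e44 / 8.220e-8 = 6.744e49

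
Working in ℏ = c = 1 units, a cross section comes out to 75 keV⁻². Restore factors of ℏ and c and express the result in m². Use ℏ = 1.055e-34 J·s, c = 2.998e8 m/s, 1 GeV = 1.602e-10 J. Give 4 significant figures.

Area is [L]² = [E]⁻²·(ℏc)²; restore (ℏc)².
1 GeV⁻² → (ℏc)² × (1 GeV in J)⁻² = 3.898e-32 m².
Convert the energy scale: 75 keV⁻² = 7.50e13 GeV⁻².
Result: 7.50e13 × 3.898e-32 = 2.924e-18 m².

2.924e-18 m²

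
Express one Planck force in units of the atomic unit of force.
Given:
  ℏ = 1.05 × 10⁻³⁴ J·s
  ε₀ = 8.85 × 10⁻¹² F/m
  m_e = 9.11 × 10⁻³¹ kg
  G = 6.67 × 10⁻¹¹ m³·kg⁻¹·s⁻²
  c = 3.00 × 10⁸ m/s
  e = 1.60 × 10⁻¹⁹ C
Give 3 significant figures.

1.46 × 10⁵¹

Planck force: F_P = c⁴/G = 1.21 × 10⁴⁴ N
atomic unit of force: F_au = E_h/a₀ = m_e²e⁶/((4πε₀)³ℏ⁴) = 8.33 × 10⁻⁸ N
ratio = 1.21 × 10⁴⁴ / 8.33 × 10⁻⁸ = 1.46 × 10⁵¹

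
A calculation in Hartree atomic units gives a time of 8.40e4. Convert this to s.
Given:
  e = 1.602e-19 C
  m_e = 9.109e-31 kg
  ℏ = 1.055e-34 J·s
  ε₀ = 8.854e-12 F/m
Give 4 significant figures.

2.035e-12 s

One atomic unit of time: τ_au = (4πε₀)²ℏ³/(m_e e⁴) = 2.423e-17 s.
8.40e4 × 2.423e-17 s = 2.035e-12 s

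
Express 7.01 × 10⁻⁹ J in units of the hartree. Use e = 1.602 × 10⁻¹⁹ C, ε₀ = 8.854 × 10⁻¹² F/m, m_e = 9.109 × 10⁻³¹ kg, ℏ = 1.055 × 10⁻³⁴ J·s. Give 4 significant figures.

hartree: E_h = m_e e⁴/(4πε₀ℏ)² = 4.354 × 10⁻¹⁸ J.
7.01 × 10⁻⁹ / 4.354 × 10⁻¹⁸ = 1.610 × 10⁹

1.610 × 10⁹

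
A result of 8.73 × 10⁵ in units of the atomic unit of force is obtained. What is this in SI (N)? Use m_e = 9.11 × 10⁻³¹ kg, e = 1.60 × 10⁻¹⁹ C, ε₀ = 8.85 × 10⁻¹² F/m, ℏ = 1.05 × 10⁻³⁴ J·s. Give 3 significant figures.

0.0727 N

One atomic unit of force: F_au = E_h/a₀ = m_e²e⁶/((4πε₀)³ℏ⁴) = 8.33 × 10⁻⁸ N.
8.73 × 10⁵ × 8.33 × 10⁻⁸ N = 0.0727 N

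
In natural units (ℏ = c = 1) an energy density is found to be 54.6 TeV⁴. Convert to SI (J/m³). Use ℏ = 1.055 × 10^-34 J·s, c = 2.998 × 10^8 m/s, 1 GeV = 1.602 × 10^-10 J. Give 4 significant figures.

1.137 × 10^51 J/m³

[E]/[L]³ = [E]⁴/(ℏc)³; restore (ℏc)⁻³.
1 GeV⁴ → 1/(ℏc)³ × (1 GeV in J)⁴ = 2.082 × 10^37 J/m³.
Convert the energy scale: 54.6 TeV⁴ = 5.46 × 10^13 GeV⁴.
Result: 5.46 × 10^13 × 2.082 × 10^37 = 1.137 × 10^51 J/m³.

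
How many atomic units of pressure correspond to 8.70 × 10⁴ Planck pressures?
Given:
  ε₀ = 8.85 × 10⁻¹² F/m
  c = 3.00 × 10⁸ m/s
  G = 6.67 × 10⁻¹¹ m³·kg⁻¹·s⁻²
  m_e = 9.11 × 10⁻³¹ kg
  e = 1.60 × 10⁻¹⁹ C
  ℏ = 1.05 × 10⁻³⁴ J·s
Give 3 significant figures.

1.35 × 10¹⁰⁵

Planck pressure: p_P = c⁷/(ℏG²) = 4.68 × 10¹¹³ Pa
atomic unit of pressure: P_au = E_h/a₀³ = m_e⁴e¹⁰/((4πε₀)⁵ℏ⁸) = 3.01 × 10¹³ Pa
8.70 × 10⁴ × 4.68 × 10¹¹³ / 3.01 × 10¹³ = 1.35 × 10¹⁰⁵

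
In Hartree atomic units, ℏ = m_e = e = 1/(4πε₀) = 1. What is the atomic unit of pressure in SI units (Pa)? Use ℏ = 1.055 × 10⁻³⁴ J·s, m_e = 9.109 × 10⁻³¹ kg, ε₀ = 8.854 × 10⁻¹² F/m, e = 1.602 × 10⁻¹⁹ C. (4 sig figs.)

Dimensional analysis gives P_au = E_h/a₀³ = m_e⁴e¹⁰/((4πε₀)⁵ℏ⁸).
E_h = 4.354 × 10⁻¹⁸ J
a₀ = 5.297 × 10⁻¹¹ m
E_h/a₀³ = 2.929 × 10¹³ Pa

2.929 × 10¹³ Pa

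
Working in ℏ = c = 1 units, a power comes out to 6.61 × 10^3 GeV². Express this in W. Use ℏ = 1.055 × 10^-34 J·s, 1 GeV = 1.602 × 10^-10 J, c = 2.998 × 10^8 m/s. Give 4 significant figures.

Power is [E]/[T] = [E]²/ℏ.
1 GeV² → 1/ℏ × (1 GeV in J)² = 2.433 × 10^14 W.
Result: 6.61 × 10^3 × 2.433 × 10^14 = 1.608 × 10^18 W.

1.608 × 10^18 W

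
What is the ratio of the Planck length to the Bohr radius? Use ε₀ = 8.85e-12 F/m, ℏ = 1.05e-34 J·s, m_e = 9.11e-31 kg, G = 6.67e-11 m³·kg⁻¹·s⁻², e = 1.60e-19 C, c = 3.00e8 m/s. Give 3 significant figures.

Planck length: ℓ_P = √(ℏG/c³) = 1.61e-35 m
Bohr radius: a₀ = 4πε₀ℏ²/(m_e e²) = 5.26e-11 m
ratio = 1.61e-35 / 5.26e-11 = 3.06e-25

3.06e-25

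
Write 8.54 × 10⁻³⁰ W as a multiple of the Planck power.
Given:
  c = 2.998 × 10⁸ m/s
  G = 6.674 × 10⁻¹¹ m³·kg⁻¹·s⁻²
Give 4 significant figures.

Planck power: P_P = c⁵/G = 3.629 × 10⁵² W.
8.54 × 10⁻³⁰ / 3.629 × 10⁵² = 2.353 × 10⁻⁸²

2.353 × 10⁻⁸²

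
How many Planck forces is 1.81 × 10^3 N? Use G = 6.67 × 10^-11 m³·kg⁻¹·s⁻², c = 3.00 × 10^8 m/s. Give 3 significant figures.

Planck force: F_P = c⁴/G = 1.21 × 10^44 N.
1.81 × 10^3 / 1.21 × 10^44 = 1.49 × 10^-41

1.49 × 10^-41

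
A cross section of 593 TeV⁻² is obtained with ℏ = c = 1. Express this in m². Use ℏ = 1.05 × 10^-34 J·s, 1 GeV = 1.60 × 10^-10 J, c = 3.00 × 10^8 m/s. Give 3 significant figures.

2.30 × 10^-35 m²

Area is [L]² = [E]⁻²·(ℏc)²; restore (ℏc)².
1 GeV⁻² → (ℏc)² × (1 GeV in J)⁻² = 3.88 × 10^-32 m².
Convert the energy scale: 593 TeV⁻² = 5.93 × 10^-4 GeV⁻².
Result: 5.93 × 10^-4 × 3.88 × 10^-32 = 2.30 × 10^-35 m².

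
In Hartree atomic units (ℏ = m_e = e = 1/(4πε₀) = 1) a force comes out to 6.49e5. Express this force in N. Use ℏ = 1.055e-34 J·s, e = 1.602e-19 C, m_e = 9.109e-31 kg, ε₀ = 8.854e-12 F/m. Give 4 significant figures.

One atomic unit of force: F_au = E_h/a₀ = m_e²e⁶/((4πε₀)³ℏ⁴) = 8.220e-8 N.
6.49e5 × 8.220e-8 N = 0.05335 N

0.05335 N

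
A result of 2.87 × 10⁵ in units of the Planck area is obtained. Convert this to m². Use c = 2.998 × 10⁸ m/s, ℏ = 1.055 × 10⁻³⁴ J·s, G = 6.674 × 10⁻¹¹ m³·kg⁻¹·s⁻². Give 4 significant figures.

7.499 × 10⁻⁶⁵ m²

One Planck area: A_P = ℏG/c³ = 2.613 × 10⁻⁷⁰ m².
2.87 × 10⁵ × 2.613 × 10⁻⁷⁰ m² = 7.499 × 10⁻⁶⁵ m²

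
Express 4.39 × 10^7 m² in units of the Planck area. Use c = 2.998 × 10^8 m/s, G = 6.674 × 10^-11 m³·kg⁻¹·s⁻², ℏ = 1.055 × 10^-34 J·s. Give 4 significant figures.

1.680 × 10^77

Planck area: A_P = ℏG/c³ = 2.613 × 10^-70 m².
4.39 × 10^7 / 2.613 × 10^-70 = 1.680 × 10^77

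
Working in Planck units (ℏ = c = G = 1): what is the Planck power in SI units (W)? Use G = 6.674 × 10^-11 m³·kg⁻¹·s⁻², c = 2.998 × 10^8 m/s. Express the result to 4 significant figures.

The unique combination of the constants set to 1 with dimensions of power is P_P = c⁵/G.
  = 2.422 × 10^42 / 6.674 × 10^-11
  = 3.629 × 10^52 W

3.629 × 10^52 W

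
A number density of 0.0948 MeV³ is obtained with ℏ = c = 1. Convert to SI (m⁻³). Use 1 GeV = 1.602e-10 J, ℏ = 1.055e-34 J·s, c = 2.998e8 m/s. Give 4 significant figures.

1.232e37 m⁻³

Number density is [L]⁻³ = [E]³/(ℏc)³.
1 GeV³ → 1/(ℏc)³ × (1 GeV in J)³ = 1.299e47 m⁻³.
Convert the energy scale: 0.0948 MeV³ = 9.48e-11 GeV³.
Result: 9.48e-11 × 1.299e47 = 1.232e37 m⁻³.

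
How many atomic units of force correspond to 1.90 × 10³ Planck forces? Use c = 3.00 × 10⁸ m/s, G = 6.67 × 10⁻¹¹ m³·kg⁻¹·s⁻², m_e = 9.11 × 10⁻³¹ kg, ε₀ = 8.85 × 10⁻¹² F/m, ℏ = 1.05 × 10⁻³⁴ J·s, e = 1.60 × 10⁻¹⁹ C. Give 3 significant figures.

2.77 × 10⁵⁴

Planck force: F_P = c⁴/G = 1.21 × 10⁴⁴ N
atomic unit of force: F_au = E_h/a₀ = m_e²e⁶/((4πε₀)³ℏ⁴) = 8.33 × 10⁻⁸ N
1.90 × 10³ × 1.21 × 10⁴⁴ / 8.33 × 10⁻⁸ = 2.77 × 10⁵⁴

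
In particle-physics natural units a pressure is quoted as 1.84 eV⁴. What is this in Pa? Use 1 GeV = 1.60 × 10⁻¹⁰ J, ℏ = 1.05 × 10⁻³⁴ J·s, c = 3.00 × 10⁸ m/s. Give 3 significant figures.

Pressure is [E]/[L]³ = [E]⁴/(ℏc)³.
1 GeV⁴ → 1/(ℏc)³ × (1 GeV in J)⁴ = 2.10 × 10³⁷ Pa.
Convert the energy scale: 1.84 eV⁴ = 1.84 × 10⁻³⁶ GeV⁴.
Result: 1.84 × 10⁻³⁶ × 2.10 × 10³⁷ = 38.6 Pa.

38.6 Pa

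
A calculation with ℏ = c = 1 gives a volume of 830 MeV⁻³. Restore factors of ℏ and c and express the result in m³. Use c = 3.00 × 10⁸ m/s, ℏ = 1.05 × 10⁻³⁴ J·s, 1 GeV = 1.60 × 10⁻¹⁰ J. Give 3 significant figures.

Volume is [L]³ = [E]⁻³·(ℏc)³.
1 GeV⁻³ → (ℏc)³ × (1 GeV in J)⁻³ = 7.63 × 10⁻⁴⁸ m³.
Convert the energy scale: 830 MeV⁻³ = 8.30 × 10¹¹ GeV⁻³.
Result: 8.30 × 10¹¹ × 7.63 × 10⁻⁴⁸ = 6.33 × 10⁻³⁶ m³.

6.33 × 10⁻³⁶ m³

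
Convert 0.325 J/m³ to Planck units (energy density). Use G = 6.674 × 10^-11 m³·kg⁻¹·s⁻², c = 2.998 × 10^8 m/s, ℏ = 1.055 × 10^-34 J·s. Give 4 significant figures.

Planck energy density: u_P = c⁷/(ℏG²) = 4.632 × 10^113 J/m³.
0.325 / 4.632 × 10^113 = 7.016 × 10^-115

7.016 × 10^-115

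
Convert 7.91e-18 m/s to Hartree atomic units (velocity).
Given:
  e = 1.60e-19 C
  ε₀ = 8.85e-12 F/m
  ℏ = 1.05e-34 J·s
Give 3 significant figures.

atomic unit of velocity: v_au = e²/(4πε₀ℏ) = 2.19e6 m/s.
7.91e-18 / 2.19e6 = 3.61e-24

3.61e-24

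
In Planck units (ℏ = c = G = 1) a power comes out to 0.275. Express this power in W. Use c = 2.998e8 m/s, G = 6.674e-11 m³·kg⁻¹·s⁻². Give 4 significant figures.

One Planck power: P_P = c⁵/G = 3.629e52 W.
0.275 × 3.629e52 W = 9.979e51 W

9.979e51 W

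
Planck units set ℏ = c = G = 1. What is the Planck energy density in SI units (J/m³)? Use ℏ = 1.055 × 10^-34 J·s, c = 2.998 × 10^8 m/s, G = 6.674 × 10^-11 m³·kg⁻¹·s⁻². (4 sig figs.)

4.632 × 10^113 J/m³

From ℏ = c = G = 1 the energy density scale is u_P = c⁷/(ℏG²).
  = 2.177 × 10^59 / 4.699 × 10^-55
  = 4.632 × 10^113 J/m³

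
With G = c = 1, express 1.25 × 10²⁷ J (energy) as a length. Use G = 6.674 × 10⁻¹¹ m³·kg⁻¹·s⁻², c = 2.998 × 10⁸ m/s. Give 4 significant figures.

Energy → length via G/c⁴.
1.25 × 10²⁷ J × (G/c⁴) = 1.033 × 10⁻¹⁷ m

1.033 × 10⁻¹⁷ m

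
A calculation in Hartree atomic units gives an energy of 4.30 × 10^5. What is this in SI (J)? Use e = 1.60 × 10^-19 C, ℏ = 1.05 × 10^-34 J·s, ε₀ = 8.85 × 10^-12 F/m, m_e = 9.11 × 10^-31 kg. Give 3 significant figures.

One hartree: E_h = m_e e⁴/(4πε₀ℏ)² = 4.38 × 10^-18 J.
4.30 × 10^5 × 4.38 × 10^-18 J = 1.88 × 10^-12 J

1.88 × 10^-12 J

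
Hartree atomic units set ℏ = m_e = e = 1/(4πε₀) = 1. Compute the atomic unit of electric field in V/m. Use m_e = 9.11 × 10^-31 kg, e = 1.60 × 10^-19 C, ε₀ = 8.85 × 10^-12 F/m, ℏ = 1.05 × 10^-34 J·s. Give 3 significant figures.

From ℏ = m_e = e = 1/(4πε₀) = 1 the electric field scale is E_au = E_h/(e a₀) = m_e²e⁵/((4πε₀)³ℏ⁴).
E_h = 4.38 × 10^-18 J
a₀ = 5.26 × 10^-11 m
E_h/(e·a₀) = 5.20 × 10^11 V/m

5.20 × 10^11 V/m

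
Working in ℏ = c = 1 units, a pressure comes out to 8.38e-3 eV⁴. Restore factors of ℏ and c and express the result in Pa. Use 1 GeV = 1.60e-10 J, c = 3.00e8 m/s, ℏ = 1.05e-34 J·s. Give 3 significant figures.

Pressure is [E]/[L]³ = [E]⁴/(ℏc)³.
1 GeV⁴ → 1/(ℏc)³ × (1 GeV in J)⁴ = 2.10e37 Pa.
Convert the energy scale: 8.38e-3 eV⁴ = 8.38e-39 GeV⁴.
Result: 8.38e-39 × 2.10e37 = 0.176 Pa.

0.176 Pa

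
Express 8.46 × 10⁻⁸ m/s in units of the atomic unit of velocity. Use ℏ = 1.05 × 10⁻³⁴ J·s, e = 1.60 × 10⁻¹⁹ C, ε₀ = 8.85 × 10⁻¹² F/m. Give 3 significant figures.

atomic unit of velocity: v_au = e²/(4πε₀ℏ) = 2.19 × 10⁶ m/s.
8.46 × 10⁻⁸ / 2.19 × 10⁶ = 3.86 × 10⁻¹⁴

3.86 × 10⁻¹⁴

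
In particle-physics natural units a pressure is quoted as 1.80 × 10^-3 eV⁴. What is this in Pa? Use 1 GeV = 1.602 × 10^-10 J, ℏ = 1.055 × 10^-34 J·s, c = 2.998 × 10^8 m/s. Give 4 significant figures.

0.03747 Pa

Pressure is [E]/[L]³ = [E]⁴/(ℏc)³.
1 GeV⁴ → 1/(ℏc)³ × (1 GeV in J)⁴ = 2.082 × 10^37 Pa.
Convert the energy scale: 1.80 × 10^-3 eV⁴ = 1.80 × 10^-39 GeV⁴.
Result: 1.80 × 10^-39 × 2.082 × 10^37 = 0.03747 Pa.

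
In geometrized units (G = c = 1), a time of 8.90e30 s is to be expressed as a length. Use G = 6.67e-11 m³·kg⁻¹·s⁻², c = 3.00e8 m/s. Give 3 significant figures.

2.67e39 m

Time → length via c.
8.90e30 s × (c) = 2.67e39 m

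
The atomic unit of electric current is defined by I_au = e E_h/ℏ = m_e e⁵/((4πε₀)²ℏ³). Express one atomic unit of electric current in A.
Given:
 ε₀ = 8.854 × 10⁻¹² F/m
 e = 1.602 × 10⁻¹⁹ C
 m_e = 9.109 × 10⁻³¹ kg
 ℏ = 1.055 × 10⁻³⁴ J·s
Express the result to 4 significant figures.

I_au = e E_h/ℏ = m_e e⁵/((4πε₀)²ℏ³)
E_h = 4.354 × 10⁻¹⁸ J
e·E_h/ℏ = 6.612 × 10⁻³ A

6.612 × 10⁻³ A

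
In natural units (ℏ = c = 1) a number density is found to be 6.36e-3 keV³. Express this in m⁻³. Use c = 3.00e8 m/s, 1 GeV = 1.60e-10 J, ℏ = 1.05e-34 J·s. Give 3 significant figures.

8.33e26 m⁻³

Number density is [L]⁻³ = [E]³/(ℏc)³.
1 GeV³ → 1/(ℏc)³ × (1 GeV in J)³ = 1.31e47 m⁻³.
Convert the energy scale: 6.36e-3 keV³ = 6.36e-21 GeV³.
Result: 6.36e-21 × 1.31e47 = 8.33e26 m⁻³.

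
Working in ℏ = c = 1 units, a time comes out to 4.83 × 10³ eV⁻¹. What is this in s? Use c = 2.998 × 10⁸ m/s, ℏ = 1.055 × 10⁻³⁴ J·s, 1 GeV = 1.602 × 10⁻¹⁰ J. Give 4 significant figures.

3.181 × 10⁻¹² s

A time is [E]⁻¹ in ℏ=c=1; restore one factor of ℏ.
1 GeV⁻¹ → ℏ × (1 GeV in J)⁻¹ = 6.586 × 10⁻²⁵ s.
Convert the energy scale: 4.83 × 10³ eV⁻¹ = 4.83 × 10¹² GeV⁻¹.
Result: 4.83 × 10¹² × 6.586 × 10⁻²⁵ = 3.181 × 10⁻¹² s.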